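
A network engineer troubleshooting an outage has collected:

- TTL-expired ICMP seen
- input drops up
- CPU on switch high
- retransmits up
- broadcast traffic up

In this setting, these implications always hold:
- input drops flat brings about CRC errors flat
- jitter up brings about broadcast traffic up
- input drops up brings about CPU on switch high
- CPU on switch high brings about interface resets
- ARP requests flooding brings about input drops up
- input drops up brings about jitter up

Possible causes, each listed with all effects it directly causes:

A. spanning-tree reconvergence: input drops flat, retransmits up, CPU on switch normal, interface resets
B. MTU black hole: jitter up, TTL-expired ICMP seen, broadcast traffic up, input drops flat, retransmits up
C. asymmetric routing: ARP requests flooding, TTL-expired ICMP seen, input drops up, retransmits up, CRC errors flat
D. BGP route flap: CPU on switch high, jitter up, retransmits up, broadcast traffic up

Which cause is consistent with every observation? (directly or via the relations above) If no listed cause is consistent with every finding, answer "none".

C

For each candidate, compare predicted effects to what was observed:
(A) spanning-tree reconvergence — TTL-expired ICMP seen -; input drops up -; CPU on switch high -; retransmits up +; broadcast traffic up -
(B) MTU black hole — TTL-expired ICMP seen +; input drops up -; CPU on switch high -; retransmits up +; broadcast traffic up +
(C) asymmetric routing — TTL-expired ICMP seen +; input drops up +; CPU on switch high + (through input drops up → CPU on switch high); retransmits up +; broadcast traffic up + (through input drops up → jitter up → broadcast traffic up)
(D) BGP route flap — does not account for TTL-expired ICMP seen, input drops up
Only (C) is consistent with every observation.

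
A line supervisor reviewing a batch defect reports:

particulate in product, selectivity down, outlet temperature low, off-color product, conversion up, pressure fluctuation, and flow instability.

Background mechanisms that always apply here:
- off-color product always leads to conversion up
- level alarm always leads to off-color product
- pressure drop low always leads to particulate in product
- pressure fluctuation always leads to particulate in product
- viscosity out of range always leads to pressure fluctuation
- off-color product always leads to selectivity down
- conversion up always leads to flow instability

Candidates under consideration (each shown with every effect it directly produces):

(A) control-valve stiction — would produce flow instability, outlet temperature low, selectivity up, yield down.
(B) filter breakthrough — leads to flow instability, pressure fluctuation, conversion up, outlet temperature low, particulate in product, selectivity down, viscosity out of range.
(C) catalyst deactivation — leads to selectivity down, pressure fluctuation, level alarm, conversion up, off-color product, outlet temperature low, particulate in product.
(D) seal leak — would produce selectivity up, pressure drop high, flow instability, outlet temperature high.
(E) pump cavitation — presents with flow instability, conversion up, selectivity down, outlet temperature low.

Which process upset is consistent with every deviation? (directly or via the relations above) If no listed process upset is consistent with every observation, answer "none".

Testing each hypothesis:
(A) control-valve stiction — fails on particulate in product, selectivity down, off-color product, conversion up, pressure fluctuation (predicts selectivity up, not selectivity down)
(B) filter breakthrough — does not account for off-color product
(C) catalyst deactivation — particulate in product yes; selectivity down yes; outlet temperature low yes; off-color product yes; conversion up yes; pressure fluctuation yes; flow instability yes (through conversion up → flow instability)
(D) seal leak — particulate in product NO; selectivity down NO; outlet temperature low NO; off-color product NO; conversion up NO; pressure fluctuation NO; flow instability yes
(E) pump cavitation — does not account for particulate in product, off-color product, pressure fluctuation
(C) is the only candidate with no mismatches.

C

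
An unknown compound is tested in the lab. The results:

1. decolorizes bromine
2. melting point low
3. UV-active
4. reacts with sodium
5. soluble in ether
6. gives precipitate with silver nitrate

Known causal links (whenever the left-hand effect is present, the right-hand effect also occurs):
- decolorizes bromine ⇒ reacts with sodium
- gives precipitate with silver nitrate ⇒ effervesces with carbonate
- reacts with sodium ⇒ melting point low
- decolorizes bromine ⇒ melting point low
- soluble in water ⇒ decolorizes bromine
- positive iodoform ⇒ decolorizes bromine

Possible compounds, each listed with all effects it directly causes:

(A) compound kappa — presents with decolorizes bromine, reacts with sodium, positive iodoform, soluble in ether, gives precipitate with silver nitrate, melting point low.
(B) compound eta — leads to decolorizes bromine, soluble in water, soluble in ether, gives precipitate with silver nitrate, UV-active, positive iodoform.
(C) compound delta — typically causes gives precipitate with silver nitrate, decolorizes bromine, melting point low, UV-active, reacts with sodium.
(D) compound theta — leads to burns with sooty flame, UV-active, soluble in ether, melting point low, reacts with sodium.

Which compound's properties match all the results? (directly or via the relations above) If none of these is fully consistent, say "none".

For each candidate, compare predicted effects to what was observed:
(A) compound kappa — does not account for UV-active
(B) compound eta — decolorizes bromine match; melting point low match (through decolorizes bromine → melting point low); UV-active match; reacts with sodium match (through decolorizes bromine → reacts with sodium); soluble in ether match; gives precipitate with silver nitrate match
(C) compound delta — decolorizes bromine match; melting point low match; UV-active match; reacts with sodium match; soluble in ether miss; gives precipitate with silver nitrate match
(D) compound theta — does not account for decolorizes bromine, gives precipitate with silver nitrate
(B) alone accounts for all the evidence.

B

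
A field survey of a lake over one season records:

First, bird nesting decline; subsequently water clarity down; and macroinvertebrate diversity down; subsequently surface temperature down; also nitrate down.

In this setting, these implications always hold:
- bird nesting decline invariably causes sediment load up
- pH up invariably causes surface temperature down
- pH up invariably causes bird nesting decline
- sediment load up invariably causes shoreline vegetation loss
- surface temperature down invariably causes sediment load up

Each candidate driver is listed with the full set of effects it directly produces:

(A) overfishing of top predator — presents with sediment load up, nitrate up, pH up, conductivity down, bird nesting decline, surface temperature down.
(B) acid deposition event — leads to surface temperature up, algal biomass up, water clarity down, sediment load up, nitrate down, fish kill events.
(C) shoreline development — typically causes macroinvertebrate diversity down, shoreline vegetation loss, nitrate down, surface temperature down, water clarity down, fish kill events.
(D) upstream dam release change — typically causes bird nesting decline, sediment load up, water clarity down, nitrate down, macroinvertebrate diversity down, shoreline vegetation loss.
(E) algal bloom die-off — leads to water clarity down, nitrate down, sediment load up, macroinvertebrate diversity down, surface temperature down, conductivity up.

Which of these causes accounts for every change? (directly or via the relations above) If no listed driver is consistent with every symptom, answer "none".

none

For each candidate, compare predicted effects to what was observed:
(A) overfishing of top predator — bird nesting decline ✓; water clarity down ✗; macroinvertebrate diversity down ✗; surface temperature down ✓; nitrate down ✗
(B) acid deposition event — bird nesting decline ✗; water clarity down ✓; macroinvertebrate diversity down ✗; surface temperature down ✗; nitrate down ✓
(C) shoreline development — does not account for bird nesting decline
(D) upstream dam release change — does not account for surface temperature down
(E) algal bloom die-off — bird nesting decline ✗; water clarity down ✓; macroinvertebrate diversity down ✓; surface temperature down ✓; nitrate down ✓
None of the listed candidates fits everything.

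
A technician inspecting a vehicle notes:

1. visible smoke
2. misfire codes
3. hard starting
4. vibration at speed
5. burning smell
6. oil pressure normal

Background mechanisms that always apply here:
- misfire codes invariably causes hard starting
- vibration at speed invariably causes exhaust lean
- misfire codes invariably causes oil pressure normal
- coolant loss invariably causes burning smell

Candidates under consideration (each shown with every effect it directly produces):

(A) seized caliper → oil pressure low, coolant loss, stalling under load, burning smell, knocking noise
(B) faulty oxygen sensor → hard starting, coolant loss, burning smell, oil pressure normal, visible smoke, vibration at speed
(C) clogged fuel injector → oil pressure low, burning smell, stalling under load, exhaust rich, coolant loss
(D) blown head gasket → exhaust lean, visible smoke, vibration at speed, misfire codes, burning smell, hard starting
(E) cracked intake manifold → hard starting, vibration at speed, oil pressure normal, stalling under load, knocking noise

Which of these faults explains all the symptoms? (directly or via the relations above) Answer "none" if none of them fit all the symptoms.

D

Testing each hypothesis:
(A) seized caliper — fails on visible smoke, misfire codes, hard starting, vibration at speed, oil pressure normal (predicts oil pressure low, not oil pressure normal)
(B) faulty oxygen sensor — does not account for misfire codes
(C) clogged fuel injector — visible smoke miss; misfire codes miss; hard starting miss; vibration at speed miss; burning smell match; oil pressure normal miss
(D) blown head gasket — visible smoke match; misfire codes match; hard starting match; vibration at speed match; burning smell match; oil pressure normal match (through misfire codes → oil pressure normal)
(E) cracked intake manifold — does not account for visible smoke, misfire codes, burning smell
(D) alone accounts for all the evidence.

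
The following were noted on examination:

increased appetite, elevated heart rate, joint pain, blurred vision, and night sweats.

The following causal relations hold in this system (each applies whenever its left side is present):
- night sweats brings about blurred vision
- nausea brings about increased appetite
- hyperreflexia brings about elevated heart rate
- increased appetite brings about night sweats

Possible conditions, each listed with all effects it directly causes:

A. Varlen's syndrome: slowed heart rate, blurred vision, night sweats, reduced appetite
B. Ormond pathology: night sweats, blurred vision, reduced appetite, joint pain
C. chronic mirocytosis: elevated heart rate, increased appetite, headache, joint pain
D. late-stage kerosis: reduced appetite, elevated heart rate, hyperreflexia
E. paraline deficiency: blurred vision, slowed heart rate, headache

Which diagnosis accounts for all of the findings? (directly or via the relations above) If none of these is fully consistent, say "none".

C

Checking each candidate against the observations:
(A) Varlen's syndrome — fails on increased appetite, elevated heart rate, joint pain (predicts reduced appetite, not increased appetite; predicts slowed heart rate, not elevated heart rate)
(B) Ormond pathology — increased appetite -; elevated heart rate -; joint pain +; blurred vision +; night sweats +
(C) chronic mirocytosis — increased appetite +; elevated heart rate +; joint pain +; blurred vision + (through increased appetite → night sweats → blurred vision); night sweats + (through increased appetite → night sweats)
(D) late-stage kerosis — fails on increased appetite, joint pain, blurred vision, night sweats (predicts reduced appetite, not increased appetite)
(E) paraline deficiency — increased appetite -; elevated heart rate -; joint pain -; blurred vision +; night sweats -
(C) alone accounts for all the evidence.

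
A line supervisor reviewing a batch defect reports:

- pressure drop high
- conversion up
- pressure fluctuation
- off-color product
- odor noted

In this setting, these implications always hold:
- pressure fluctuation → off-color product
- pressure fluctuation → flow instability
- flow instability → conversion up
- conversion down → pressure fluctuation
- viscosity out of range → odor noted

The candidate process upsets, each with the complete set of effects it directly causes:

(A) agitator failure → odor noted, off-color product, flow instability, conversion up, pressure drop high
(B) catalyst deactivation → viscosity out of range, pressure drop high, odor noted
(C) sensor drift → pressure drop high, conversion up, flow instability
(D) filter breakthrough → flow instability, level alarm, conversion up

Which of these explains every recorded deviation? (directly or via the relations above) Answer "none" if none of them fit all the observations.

For each candidate, compare predicted effects to what was observed:
(A) agitator failure — pressure drop high ✓; conversion up ✓; pressure fluctuation ✗; off-color product ✓; odor noted ✓
(B) catalyst deactivation — does not account for conversion up, pressure fluctuation, off-color product
(C) sensor drift — pressure drop high ✓; conversion up ✓; pressure fluctuation ✗; off-color product ✗; odor noted ✗
(D) filter breakthrough — does not account for pressure drop high, pressure fluctuation, off-color product, odor noted
None of the listed candidates fits everything.

none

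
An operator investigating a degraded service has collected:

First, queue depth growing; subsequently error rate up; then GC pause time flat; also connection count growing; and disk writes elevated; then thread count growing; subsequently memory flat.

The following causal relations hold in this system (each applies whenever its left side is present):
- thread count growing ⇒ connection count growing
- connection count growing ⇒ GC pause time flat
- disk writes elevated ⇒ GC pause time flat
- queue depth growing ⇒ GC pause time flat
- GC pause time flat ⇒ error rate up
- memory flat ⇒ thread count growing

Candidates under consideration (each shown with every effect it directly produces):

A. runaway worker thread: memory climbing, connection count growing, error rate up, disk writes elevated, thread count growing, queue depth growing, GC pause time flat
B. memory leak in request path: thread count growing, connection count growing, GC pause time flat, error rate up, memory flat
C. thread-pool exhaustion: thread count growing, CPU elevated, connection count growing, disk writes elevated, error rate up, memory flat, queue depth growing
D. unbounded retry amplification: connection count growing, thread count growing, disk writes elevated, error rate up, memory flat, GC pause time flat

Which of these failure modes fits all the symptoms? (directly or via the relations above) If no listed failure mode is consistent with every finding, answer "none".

Per-candidate check:
(A) runaway worker thread — queue depth growing +; error rate up +; GC pause time flat +; connection count growing +; disk writes elevated +; thread count growing +; memory flat -
(B) memory leak in request path — does not account for queue depth growing, disk writes elevated
(C) thread-pool exhaustion — accounts for every observation (GC pause time flat by queue depth growing → GC pause time flat)
(D) unbounded retry amplification — queue depth growing -; error rate up +; GC pause time flat +; connection count growing +; disk writes elevated +; thread count growing +; memory flat +
(C) alone accounts for all the evidence.

C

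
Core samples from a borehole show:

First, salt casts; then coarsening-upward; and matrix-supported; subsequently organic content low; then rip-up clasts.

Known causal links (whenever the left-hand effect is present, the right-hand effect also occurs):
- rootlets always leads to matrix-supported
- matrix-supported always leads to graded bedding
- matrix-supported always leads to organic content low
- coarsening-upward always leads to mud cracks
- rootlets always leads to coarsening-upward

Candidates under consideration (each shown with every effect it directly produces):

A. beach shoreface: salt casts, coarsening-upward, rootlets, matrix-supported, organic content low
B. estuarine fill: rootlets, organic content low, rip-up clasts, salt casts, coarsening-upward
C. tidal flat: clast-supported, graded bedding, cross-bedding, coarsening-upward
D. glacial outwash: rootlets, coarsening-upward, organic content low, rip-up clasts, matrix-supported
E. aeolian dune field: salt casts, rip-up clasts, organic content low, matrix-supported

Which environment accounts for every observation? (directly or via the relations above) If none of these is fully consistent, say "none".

B

For each candidate, compare predicted effects to what was observed:
(A) beach shoreface — does not account for rip-up clasts
(B) estuarine fill — accounts for every observation (matrix-supported through rootlets → matrix-supported)
(C) tidal flat — salt casts NO; coarsening-upward yes; matrix-supported NO; organic content low NO; rip-up clasts NO
(D) glacial outwash — does not account for salt casts
(E) aeolian dune field — salt casts yes; coarsening-upward NO; matrix-supported yes; organic content low yes; rip-up clasts yes
(B) alone accounts for all the evidence.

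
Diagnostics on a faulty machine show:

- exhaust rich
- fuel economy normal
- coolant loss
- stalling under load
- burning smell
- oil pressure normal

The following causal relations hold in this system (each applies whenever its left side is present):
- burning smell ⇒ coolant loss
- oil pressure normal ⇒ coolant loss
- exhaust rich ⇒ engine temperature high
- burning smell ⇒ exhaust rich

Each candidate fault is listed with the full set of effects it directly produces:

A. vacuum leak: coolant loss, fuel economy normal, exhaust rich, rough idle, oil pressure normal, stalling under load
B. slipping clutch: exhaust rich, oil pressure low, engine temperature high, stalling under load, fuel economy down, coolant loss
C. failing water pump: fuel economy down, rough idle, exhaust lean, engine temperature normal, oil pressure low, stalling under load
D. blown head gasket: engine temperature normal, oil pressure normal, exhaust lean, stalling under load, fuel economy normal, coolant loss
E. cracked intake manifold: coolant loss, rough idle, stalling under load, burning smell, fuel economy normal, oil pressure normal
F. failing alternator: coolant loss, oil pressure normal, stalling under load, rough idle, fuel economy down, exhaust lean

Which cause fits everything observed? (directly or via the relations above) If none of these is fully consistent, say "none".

E

Checking each candidate against the observations:
(A) vacuum leak — does not account for burning smell
(B) slipping clutch — fails on fuel economy normal, burning smell, oil pressure normal (predicts fuel economy down, not fuel economy normal; predicts oil pressure low, not oil pressure normal)
(C) failing water pump — fails on exhaust rich, fuel economy normal, coolant loss, burning smell, oil pressure normal (predicts exhaust lean, not exhaust rich; predicts fuel economy down, not fuel economy normal; predicts oil pressure low, not oil pressure normal)
(D) blown head gasket — exhaust rich NO; fuel economy normal yes; coolant loss yes; stalling under load yes; burning smell NO; oil pressure normal yes
(E) cracked intake manifold — accounts for every observation (exhaust rich through burning smell → exhaust rich)
(F) failing alternator — exhaust rich NO; fuel economy normal NO; coolant loss yes; stalling under load yes; burning smell NO; oil pressure normal yes
Only (E) is consistent with every observation.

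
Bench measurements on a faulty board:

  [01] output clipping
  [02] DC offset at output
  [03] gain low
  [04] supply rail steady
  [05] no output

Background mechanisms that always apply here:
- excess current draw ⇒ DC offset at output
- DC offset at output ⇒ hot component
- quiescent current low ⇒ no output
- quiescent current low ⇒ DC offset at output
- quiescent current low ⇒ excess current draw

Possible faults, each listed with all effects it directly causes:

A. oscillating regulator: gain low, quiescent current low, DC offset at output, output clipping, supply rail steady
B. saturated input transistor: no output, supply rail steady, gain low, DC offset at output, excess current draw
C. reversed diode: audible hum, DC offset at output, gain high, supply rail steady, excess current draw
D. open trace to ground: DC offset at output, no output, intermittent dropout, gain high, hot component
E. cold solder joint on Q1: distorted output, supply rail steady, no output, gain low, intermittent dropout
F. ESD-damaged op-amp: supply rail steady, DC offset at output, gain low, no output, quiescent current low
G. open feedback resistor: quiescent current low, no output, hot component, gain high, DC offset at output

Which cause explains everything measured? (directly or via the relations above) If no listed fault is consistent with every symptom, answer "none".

A

Testing each hypothesis:
(A) oscillating regulator — output clipping match; DC offset at output match; gain low match; supply rail steady match; no output match (through quiescent current low → no output)
(B) saturated input transistor — does not account for output clipping
(C) reversed diode — fails on output clipping, gain low, no output (predicts gain high, not gain low)
(D) open trace to ground — output clipping miss; DC offset at output match; gain low miss; supply rail steady miss; no output match
(E) cold solder joint on Q1 — does not account for output clipping, DC offset at output
(F) ESD-damaged op-amp — does not account for output clipping
(G) open feedback resistor — output clipping miss; DC offset at output match; gain low miss; supply rail steady miss; no output match
(A) is the only candidate with no mismatches.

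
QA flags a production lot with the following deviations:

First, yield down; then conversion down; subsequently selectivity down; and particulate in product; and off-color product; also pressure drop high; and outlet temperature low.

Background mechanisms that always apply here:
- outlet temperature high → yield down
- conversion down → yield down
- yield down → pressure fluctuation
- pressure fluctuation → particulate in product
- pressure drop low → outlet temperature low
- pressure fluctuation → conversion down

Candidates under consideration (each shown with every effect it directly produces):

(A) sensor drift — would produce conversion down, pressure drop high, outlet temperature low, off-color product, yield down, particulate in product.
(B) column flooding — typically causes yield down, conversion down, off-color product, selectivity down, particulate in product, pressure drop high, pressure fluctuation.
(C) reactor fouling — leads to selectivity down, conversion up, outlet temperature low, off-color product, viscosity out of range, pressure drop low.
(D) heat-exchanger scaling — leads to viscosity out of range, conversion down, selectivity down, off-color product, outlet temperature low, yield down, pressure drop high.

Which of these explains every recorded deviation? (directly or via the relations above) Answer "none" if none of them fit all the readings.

D

Checking each candidate against the observations:
(A) sensor drift — yield down +; conversion down +; selectivity down -; particulate in product +; off-color product +; pressure drop high +; outlet temperature low +
(B) column flooding — does not account for outlet temperature low
(C) reactor fouling — fails on yield down, conversion down, particulate in product, pressure drop high (predicts conversion up, not conversion down; predicts pressure drop low, not pressure drop high)
(D) heat-exchanger scaling — accounts for every observation (particulate in product by yield down → pressure fluctuation → particulate in product)
(D) alone accounts for all the evidence.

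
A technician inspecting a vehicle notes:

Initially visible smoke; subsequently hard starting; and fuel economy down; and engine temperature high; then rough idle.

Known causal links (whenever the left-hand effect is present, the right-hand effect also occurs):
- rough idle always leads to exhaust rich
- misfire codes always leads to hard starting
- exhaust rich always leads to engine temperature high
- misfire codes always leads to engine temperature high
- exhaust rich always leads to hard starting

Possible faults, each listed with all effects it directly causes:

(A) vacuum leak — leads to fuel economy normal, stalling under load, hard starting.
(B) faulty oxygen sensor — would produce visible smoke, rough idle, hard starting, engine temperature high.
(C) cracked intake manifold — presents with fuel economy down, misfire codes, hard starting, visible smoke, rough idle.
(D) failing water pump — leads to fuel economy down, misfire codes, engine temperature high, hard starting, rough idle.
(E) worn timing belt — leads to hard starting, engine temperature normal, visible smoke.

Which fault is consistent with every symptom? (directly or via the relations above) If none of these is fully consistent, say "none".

Checking each candidate against the observations:
(A) vacuum leak — fails on visible smoke, fuel economy down, engine temperature high, rough idle (predicts fuel economy normal, not fuel economy down)
(B) faulty oxygen sensor — does not account for fuel economy down
(C) cracked intake manifold — accounts for every observation (engine temperature high through misfire codes → engine temperature high)
(D) failing water pump — does not account for visible smoke
(E) worn timing belt — visible smoke ✓; hard starting ✓; fuel economy down ✗; engine temperature high ✗; rough idle ✗
(C) alone accounts for all the evidence.

C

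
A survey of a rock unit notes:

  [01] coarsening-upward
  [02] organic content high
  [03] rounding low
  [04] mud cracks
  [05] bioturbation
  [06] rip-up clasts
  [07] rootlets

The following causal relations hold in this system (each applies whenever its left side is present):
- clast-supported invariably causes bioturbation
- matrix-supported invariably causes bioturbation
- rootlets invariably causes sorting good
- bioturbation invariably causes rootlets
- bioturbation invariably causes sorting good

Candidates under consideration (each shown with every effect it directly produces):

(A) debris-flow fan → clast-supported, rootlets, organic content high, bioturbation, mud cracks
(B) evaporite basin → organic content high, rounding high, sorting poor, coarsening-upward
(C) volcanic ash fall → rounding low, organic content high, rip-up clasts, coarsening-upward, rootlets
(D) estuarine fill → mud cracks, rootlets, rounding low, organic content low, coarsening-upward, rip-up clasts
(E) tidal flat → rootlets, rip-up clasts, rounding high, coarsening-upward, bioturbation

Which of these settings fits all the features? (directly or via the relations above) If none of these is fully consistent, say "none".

none

For each candidate, compare predicted effects to what was observed:
(A) debris-flow fan — coarsening-upward ✗; organic content high ✓; rounding low ✗; mud cracks ✓; bioturbation ✓; rip-up clasts ✗; rootlets ✓
(B) evaporite basin — coarsening-upward ✓; organic content high ✓; rounding low ✗; mud cracks ✗; bioturbation ✗; rip-up clasts ✗; rootlets ✗
(C) volcanic ash fall — does not account for mud cracks, bioturbation
(D) estuarine fill — coarsening-upward ✓; organic content high ✗; rounding low ✓; mud cracks ✓; bioturbation ✗; rip-up clasts ✓; rootlets ✓
(E) tidal flat — fails on organic content high, rounding low, mud cracks (predicts rounding high, not rounding low)
No candidate is consistent with all observations.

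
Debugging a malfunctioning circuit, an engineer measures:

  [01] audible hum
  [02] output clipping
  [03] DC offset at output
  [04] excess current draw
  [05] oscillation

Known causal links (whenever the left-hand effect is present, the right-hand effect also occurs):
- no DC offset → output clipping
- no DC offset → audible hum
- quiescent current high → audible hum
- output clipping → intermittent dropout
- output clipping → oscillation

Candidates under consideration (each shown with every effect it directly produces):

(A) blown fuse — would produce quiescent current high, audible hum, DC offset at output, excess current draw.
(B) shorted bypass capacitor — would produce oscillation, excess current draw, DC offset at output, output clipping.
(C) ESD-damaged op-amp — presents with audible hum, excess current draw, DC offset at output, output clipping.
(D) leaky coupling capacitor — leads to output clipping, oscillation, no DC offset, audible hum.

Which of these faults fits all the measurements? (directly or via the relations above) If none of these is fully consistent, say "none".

C

Per-candidate check:
(A) blown fuse — audible hum +; output clipping -; DC offset at output +; excess current draw +; oscillation -
(B) shorted bypass capacitor — audible hum -; output clipping +; DC offset at output +; excess current draw +; oscillation +
(C) ESD-damaged op-amp — audible hum +; output clipping +; DC offset at output +; excess current draw +; oscillation + (via output clipping → oscillation)
(D) leaky coupling capacitor — audible hum +; output clipping +; DC offset at output -; excess current draw -; oscillation +
(C) is the only candidate with no mismatches.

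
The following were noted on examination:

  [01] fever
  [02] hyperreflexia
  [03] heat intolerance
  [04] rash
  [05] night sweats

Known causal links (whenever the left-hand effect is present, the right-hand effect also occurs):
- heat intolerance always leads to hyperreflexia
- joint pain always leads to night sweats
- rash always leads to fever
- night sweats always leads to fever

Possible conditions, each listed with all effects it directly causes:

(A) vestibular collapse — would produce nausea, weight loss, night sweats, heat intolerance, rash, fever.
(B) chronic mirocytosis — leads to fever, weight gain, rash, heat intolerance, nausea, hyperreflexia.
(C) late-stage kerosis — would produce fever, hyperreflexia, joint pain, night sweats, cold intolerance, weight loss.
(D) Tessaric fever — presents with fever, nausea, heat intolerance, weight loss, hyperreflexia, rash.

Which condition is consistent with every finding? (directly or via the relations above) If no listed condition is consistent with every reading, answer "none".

A

Per-candidate check:
(A) vestibular collapse — accounts for every observation (hyperreflexia through heat intolerance → hyperreflexia)
(B) chronic mirocytosis — fever match; hyperreflexia match; heat intolerance match; rash match; night sweats miss
(C) late-stage kerosis — fever match; hyperreflexia match; heat intolerance miss; rash miss; night sweats match
(D) Tessaric fever — fever match; hyperreflexia match; heat intolerance match; rash match; night sweats miss
(A) alone accounts for all the evidence.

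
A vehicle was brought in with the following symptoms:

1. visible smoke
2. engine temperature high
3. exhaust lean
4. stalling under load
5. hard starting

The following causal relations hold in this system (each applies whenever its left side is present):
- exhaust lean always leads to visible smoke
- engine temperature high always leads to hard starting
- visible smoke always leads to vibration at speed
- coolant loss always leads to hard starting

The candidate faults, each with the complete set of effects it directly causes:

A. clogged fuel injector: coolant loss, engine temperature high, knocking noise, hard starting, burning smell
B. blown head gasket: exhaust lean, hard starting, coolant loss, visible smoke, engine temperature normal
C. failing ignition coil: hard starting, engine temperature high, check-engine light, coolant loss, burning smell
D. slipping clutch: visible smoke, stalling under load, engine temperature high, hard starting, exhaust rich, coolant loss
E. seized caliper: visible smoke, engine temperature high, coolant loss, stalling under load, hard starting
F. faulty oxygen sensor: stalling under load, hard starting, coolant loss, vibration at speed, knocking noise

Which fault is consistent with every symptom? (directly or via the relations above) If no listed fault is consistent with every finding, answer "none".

Checking each candidate against the observations:
(A) clogged fuel injector — visible smoke ✗; engine temperature high ✓; exhaust lean ✗; stalling under load ✗; hard starting ✓
(B) blown head gasket — visible smoke ✓; engine temperature high ✗; exhaust lean ✓; stalling under load ✗; hard starting ✓
(C) failing ignition coil — does not account for visible smoke, exhaust lean, stalling under load
(D) slipping clutch — fails on exhaust lean (predicts exhaust rich, not exhaust lean)
(E) seized caliper — does not account for exhaust lean
(F) faulty oxygen sensor — visible smoke ✗; engine temperature high ✗; exhaust lean ✗; stalling under load ✓; hard starting ✓
No candidate is consistent with all observations.

none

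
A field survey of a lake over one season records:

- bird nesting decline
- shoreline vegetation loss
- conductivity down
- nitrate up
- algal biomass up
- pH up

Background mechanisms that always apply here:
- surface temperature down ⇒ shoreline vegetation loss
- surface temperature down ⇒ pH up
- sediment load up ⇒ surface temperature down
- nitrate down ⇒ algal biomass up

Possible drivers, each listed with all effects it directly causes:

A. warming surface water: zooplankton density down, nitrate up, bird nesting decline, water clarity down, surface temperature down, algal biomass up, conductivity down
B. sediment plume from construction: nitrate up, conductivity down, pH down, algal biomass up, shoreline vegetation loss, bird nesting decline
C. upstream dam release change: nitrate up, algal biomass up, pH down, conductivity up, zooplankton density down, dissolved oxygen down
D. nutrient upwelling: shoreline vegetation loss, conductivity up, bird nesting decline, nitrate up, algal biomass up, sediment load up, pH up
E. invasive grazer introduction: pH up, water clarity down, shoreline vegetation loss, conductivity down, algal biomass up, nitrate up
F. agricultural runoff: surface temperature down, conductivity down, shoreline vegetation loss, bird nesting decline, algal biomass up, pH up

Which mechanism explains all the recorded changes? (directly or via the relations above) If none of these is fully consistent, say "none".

A

For each candidate, compare predicted effects to what was observed:
(A) warming surface water — bird nesting decline +; shoreline vegetation loss + (through surface temperature down → shoreline vegetation loss); conductivity down +; nitrate up +; algal biomass up +; pH up + (through surface temperature down → pH up)
(B) sediment plume from construction — bird nesting decline +; shoreline vegetation loss +; conductivity down +; nitrate up +; algal biomass up +; pH up -
(C) upstream dam release change — fails on bird nesting decline, shoreline vegetation loss, conductivity down, pH up (predicts conductivity up, not conductivity down; predicts pH down, not pH up)
(D) nutrient upwelling — bird nesting decline +; shoreline vegetation loss +; conductivity down -; nitrate up +; algal biomass up +; pH up +
(E) invasive grazer introduction — bird nesting decline -; shoreline vegetation loss +; conductivity down +; nitrate up +; algal biomass up +; pH up +
(F) agricultural runoff — does not account for nitrate up
(A) is the only candidate with no mismatches.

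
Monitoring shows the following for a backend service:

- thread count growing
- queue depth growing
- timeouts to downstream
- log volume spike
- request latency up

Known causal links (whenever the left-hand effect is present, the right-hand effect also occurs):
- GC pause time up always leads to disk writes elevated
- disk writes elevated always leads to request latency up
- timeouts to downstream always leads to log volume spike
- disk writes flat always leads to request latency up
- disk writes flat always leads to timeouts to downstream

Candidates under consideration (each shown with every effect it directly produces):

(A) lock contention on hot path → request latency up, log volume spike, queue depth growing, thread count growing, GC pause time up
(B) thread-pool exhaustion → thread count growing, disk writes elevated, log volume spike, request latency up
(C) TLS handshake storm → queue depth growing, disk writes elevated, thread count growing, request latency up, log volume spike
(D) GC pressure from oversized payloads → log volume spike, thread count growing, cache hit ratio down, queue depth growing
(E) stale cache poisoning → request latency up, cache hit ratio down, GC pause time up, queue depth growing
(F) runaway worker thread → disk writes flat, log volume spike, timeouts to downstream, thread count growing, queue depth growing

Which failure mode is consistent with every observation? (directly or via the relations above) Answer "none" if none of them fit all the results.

F

For each candidate, compare predicted effects to what was observed:
(A) lock contention on hot path — does not account for timeouts to downstream
(B) thread-pool exhaustion — thread count growing ✓; queue depth growing ✗; timeouts to downstream ✗; log volume spike ✓; request latency up ✓
(C) TLS handshake storm — thread count growing ✓; queue depth growing ✓; timeouts to downstream ✗; log volume spike ✓; request latency up ✓
(D) GC pressure from oversized payloads — does not account for timeouts to downstream, request latency up
(E) stale cache poisoning — thread count growing ✗; queue depth growing ✓; timeouts to downstream ✗; log volume spike ✗; request latency up ✓
(F) runaway worker thread — thread count growing ✓; queue depth growing ✓; timeouts to downstream ✓; log volume spike ✓; request latency up ✓ (through disk writes flat → request latency up)
(F) is the only candidate with no mismatches.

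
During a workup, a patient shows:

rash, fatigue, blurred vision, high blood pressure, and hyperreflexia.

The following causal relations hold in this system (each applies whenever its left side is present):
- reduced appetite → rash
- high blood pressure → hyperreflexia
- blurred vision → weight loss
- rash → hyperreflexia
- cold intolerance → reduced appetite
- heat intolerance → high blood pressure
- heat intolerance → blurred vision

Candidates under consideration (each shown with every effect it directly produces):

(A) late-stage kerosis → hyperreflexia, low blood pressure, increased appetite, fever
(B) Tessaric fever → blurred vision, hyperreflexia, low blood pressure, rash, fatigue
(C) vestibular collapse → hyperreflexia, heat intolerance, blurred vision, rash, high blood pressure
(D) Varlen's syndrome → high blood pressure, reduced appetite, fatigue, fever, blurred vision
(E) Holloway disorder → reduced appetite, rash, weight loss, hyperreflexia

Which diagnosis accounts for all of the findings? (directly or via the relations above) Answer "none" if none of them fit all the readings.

For each candidate, compare predicted effects to what was observed:
(A) late-stage kerosis — rash NO; fatigue NO; blurred vision NO; high blood pressure NO; hyperreflexia yes
(B) Tessaric fever — rash yes; fatigue yes; blurred vision yes; high blood pressure NO; hyperreflexia yes
(C) vestibular collapse — rash yes; fatigue NO; blurred vision yes; high blood pressure yes; hyperreflexia yes
(D) Varlen's syndrome — accounts for every observation (rash via reduced appetite → rash)
(E) Holloway disorder — rash yes; fatigue NO; blurred vision NO; high blood pressure NO; hyperreflexia yes
(D) alone accounts for all the evidence.

D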